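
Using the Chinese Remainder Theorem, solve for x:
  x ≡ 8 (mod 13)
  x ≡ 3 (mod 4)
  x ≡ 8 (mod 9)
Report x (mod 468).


Moduli 13, 4, 9 are pairwise coprime; by CRT there is a unique solution modulo M = 13 · 4 · 9 = 468.
Solve pairwise, accumulating the modulus:
  Start with x ≡ 8 (mod 13).
  Combine with x ≡ 3 (mod 4): since gcd(13, 4) = 1, we get a unique residue mod 52.
    Write x = 8 + 13·t and substitute into x ≡ 3 (mod 4): 13·t ≡ 3 − 8 = -5 (mod 4).
    Reduce coefficients mod 4: 1·t ≡ 3 (mod 4).
    So t ≡ 3 (mod 4).
    Then x = 8 + 13·3 = 47, valid modulo lcm(13, 4) = 52: x ≡ 47 (mod 52).
  Combine with x ≡ 8 (mod 9): since gcd(52, 9) = 1, we get a unique residue mod 468.
    Write x = 47 + 52·t and substitute into x ≡ 8 (mod 9): 52·t ≡ 8 − 47 = -39 (mod 9).
    Reduce coefficients mod 9: 7·t ≡ 6 (mod 9).
    The inverse of 7 mod 9 is 4 (since 7·4 = 28 = 3·9 + 1), so t ≡ 4·6 = 24 ≡ 6 (mod 9).
    Then x = 47 + 52·6 = 359, valid modulo lcm(52, 9) = 468: x ≡ 359 (mod 468).
Verify: 359 mod 13 = 8 ✓, 359 mod 4 = 3 ✓, 359 mod 9 = 8 ✓.

x ≡ 359 (mod 468).


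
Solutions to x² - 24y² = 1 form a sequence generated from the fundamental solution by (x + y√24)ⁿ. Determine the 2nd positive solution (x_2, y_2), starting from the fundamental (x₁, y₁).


Step 1: Find the fundamental solution (x₁, y₁) of x² - 24y² = 1.
  Expand √24 as a continued fraction. a₀ = ⌊√24⌋ = 4; iterate m_{k+1} = d_k·a_k − m_k, d_{k+1} = (24 − m_{k+1}²)/d_k, a_{k+1} = ⌊(a₀ + m_{k+1})/d_{k+1}⌋ (starting m₀ = 0, d₀ = 1), with convergents p_k = a_k·p_{k-1} + p_{k-2}, q_k = a_k·q_{k-1} + q_{k-2} (p₋₁ = 1, q₋₁ = 0):
  k = 0: a₀ = 4; p₀/q₀ = 4/1; p₀² − 24·q₀² = 16 − 24 = -8.
  k = 1: m = 4, d = 8, a = ⌊(4 + 4)/8⌋ = 1; p/q = (1·4 + 1)/(1·1 + 0) = 5/1; p² − 24·q² = 25 − 24 = 1.
  The first convergent with p² − 24·q² = 1 gives the fundamental solution (x₁, y₁) = (5, 1).
Step 2: Apply the recurrence (x_{n+1}, y_{n+1}) = (x₁x_n + 24y₁y_n, x₁y_n + y₁x_n) repeatedly.
  From (x_1, y_1) = (5, 1): x_2 = 5·5 + 24·1·1 = 49; y_2 = 5·1 + 1·5 = 10.
Step 3: Verify x_2² - 24·y_2² = 2401 - 2400 = 1 (should be 1). ✓

(x_1, y_1) = (5, 1); (x_2, y_2) = (49, 10).


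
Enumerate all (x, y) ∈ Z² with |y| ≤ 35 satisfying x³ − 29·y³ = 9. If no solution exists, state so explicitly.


The equation is x³ - 29y³ = 9. For fixed y, x³ = 29·y³ + 9, so a solution requires the RHS to be a perfect cube.
Strategy: iterate y from -35 to 35, compute RHS = 29·y³ + 9, and check whether it is a (positive or negative) perfect cube.
Check small values of y:
  y = 0: RHS = 9 is not a perfect cube.
  y = 1: RHS = 38 is not a perfect cube.
  y = -1: RHS = -20 is not a perfect cube.
  y = 2: RHS = 241 is not a perfect cube.
  y = -2: RHS = -223 is not a perfect cube.
  y = 3: RHS = 792 is not a perfect cube.
  y = -3: RHS = -774 is not a perfect cube.
Continuing the search up to |y| = 35 finds no solutions either.
No (x, y) in the scanned range satisfies the equation.

No integer solutions with |y| ≤ 35.


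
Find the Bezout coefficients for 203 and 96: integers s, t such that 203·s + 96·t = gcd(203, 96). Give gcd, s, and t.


Euclidean algorithm on (203, 96) — divide until remainder is 0:
  203 = 2 · 96 + 11
  96 = 8 · 11 + 8
  11 = 1 · 8 + 3
  8 = 2 · 3 + 2
  3 = 1 · 2 + 1
  2 = 2 · 1 + 0
gcd(203, 96) = 1.
Track Bezout coefficients alongside the remainders: start with r₀ = 203 = a·1 + b·0 (s = 1, t = 0) and r₁ = 96 = a·0 + b·1 (s = 0, t = 1); each new remainder r_{k+1} = r_{k-1} − q_k·r_k inherits s_{k+1} = s_{k-1} − q_k·s_k, t_{k+1} = t_{k-1} − q_k·t_k, so r_k = a·s_k + b·t_k at every step:
  q = 2: r = 11, s = 1 − 2·0 = 1, t = 0 − 2·1 = -2  (check: 203·1 + 96·(-2) = 11)
  q = 8: r = 8, s = 0 − 8·1 = -8, t = 1 − 8·(-2) = 17  (check: 203·(-8) + 96·17 = 8)
  q = 1: r = 3, s = 1 − 1·(-8) = 9, t = -2 − 1·17 = -19  (check: 203·9 + 96·(-19) = 3)
  q = 2: r = 2, s = -8 − 2·9 = -26, t = 17 − 2·(-19) = 55  (check: 203·(-26) + 96·55 = 2)
  q = 1: r = 1, s = 9 − 1·(-26) = 35, t = -19 − 1·55 = -74  (check: 203·35 + 96·(-74) = 1)
The row with r = 1 (the gcd) gives the Bezout coefficients s = 35, t = -74.
Result: 203 · (35) + 96 · (-74) = 1.

gcd(203, 96) = 1; s = 35, t = -74 (check: 203·35 + 96·(-74) = 1).


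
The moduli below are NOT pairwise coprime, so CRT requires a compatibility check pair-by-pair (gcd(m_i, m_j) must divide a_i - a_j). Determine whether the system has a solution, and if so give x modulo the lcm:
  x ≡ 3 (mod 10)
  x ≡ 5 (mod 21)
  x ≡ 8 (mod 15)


Moduli 10, 21, 15 are not pairwise coprime, so CRT works modulo lcm(m_i) when all pairwise compatibility conditions hold.
Pairwise compatibility: gcd(m_i, m_j) must divide a_i - a_j for every pair.
Merge one congruence at a time:
  Start: x ≡ 3 (mod 10).
  Combine with x ≡ 5 (mod 21): gcd(10, 21) = 1; 5 - 3 = 2, which IS divisible by 1, so compatible.
    Write x = 3 + 10·t and substitute into x ≡ 5 (mod 21): 10·t ≡ 5 − 3 = 2 (mod 21).
    The inverse of 10 mod 21 is 19 (since 10·19 = 190 = 9·21 + 1), so t ≡ 19·2 = 38 ≡ 17 (mod 21).
    Then x = 3 + 10·17 = 173, valid modulo lcm(10, 21) = 210: x ≡ 173 (mod 210).
  Combine with x ≡ 8 (mod 15): gcd(210, 15) = 15; 8 - 173 = -165, which IS divisible by 15, so compatible.
    Write x = 173 + 210·t and substitute into x ≡ 8 (mod 15): 210·t ≡ 8 − 173 = -165 (mod 15).
    Divide the congruence (and modulus) by g = 15: 14·t ≡ -11 (mod 1).
    Modulo 1 every t works; take t = 0.
    Then x = 173 + 210·0 = 173, valid modulo lcm(210, 15) = 210: x ≡ 173 (mod 210).
Verify: 173 mod 10 = 3, 173 mod 21 = 5, 173 mod 15 = 8.

x ≡ 173 (mod 210).


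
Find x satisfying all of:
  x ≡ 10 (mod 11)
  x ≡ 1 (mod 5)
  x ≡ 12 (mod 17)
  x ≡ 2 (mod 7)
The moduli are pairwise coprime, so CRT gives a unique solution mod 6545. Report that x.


Product of moduli M = 11 · 5 · 17 · 7 = 6545.
Merge one congruence at a time:
  Start: x ≡ 10 (mod 11).
  Combine with x ≡ 1 (mod 5); new modulus lcm = 55.
    Write x = 10 + 11·t and substitute into x ≡ 1 (mod 5): 11·t ≡ 1 − 10 = -9 (mod 5).
    Reduce coefficients mod 5: 1·t ≡ 1 (mod 5).
    So t ≡ 1 (mod 5).
    Then x = 10 + 11·1 = 21, valid modulo lcm(11, 5) = 55: x ≡ 21 (mod 55).
  Combine with x ≡ 12 (mod 17); new modulus lcm = 935.
    Write x = 21 + 55·t and substitute into x ≡ 12 (mod 17): 55·t ≡ 12 − 21 = -9 (mod 17).
    Reduce coefficients mod 17: 4·t ≡ 8 (mod 17).
    The inverse of 4 mod 17 is 13 (since 4·13 = 52 = 3·17 + 1), so t ≡ 13·8 = 104 ≡ 2 (mod 17).
    Then x = 21 + 55·2 = 131, valid modulo lcm(55, 17) = 935: x ≡ 131 (mod 935).
  Combine with x ≡ 2 (mod 7); new modulus lcm = 6545.
    Write x = 131 + 935·t and substitute into x ≡ 2 (mod 7): 935·t ≡ 2 − 131 = -129 (mod 7).
    Reduce coefficients mod 7: 4·t ≡ 4 (mod 7).
    The inverse of 4 mod 7 is 2 (since 4·2 = 8 = 1·7 + 1), so t ≡ 2·4 = 8 ≡ 1 (mod 7).
    Then x = 131 + 935·1 = 1066, valid modulo lcm(935, 7) = 6545: x ≡ 1066 (mod 6545).
Verify against each original: 1066 mod 11 = 10, 1066 mod 5 = 1, 1066 mod 17 = 12, 1066 mod 7 = 2.

x ≡ 1066 (mod 6545).


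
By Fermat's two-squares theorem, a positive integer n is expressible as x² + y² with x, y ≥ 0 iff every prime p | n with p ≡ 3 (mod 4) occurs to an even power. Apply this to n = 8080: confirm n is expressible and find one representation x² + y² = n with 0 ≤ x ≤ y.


Step 1: Factor n = 8080 = 2^4 · 5 · 101.
Step 2: Check the mod-4 condition on each prime factor: 2 = 2 (special); 5 ≡ 1 (mod 4), exponent 1; 101 ≡ 1 (mod 4), exponent 1.
All primes ≡ 3 (mod 4) appear to even exponent (or don't appear), so by the two-squares theorem n IS expressible as a sum of two squares.
Step 3: Build a representation. Group n = k² · m with k = 4 and m = 5 · 101 = 505 (a product of primes ≡ 1 (mod 4)); a representation of m scales to one of n via (k·x)² + (k·y)² = k²(x² + y²). Each prime p ≡ 1 (mod 4) is itself a sum of two squares; find a² by testing p − a² for a perfect square:
  5: 5 − 1² = 4 = 2² ⇒ 5 = 1² + 2².
  101: 101 − 1² = 100 = 10² ⇒ 101 = 1² + 10².
  Combine using the Brahmagupta–Fibonacci identity (a² + b²)(c² + d²) = (ac − bd)² + (ad + bc)² = (ac + bd)² + (ad − bc)²:
  5 · 101 = 505: from (1² + 2²)(1² + 10²), take (1·1 − 2·10, 1·10 + 2·1) = (1 − 20, 10 + 2) = (-19, 12); dropping signs (only squares matter) gives (19, 12); check 19² + 12² = 361 + 144 = 505 ✓.
  Scale by k = 4: (4·19, 4·12) = (76, 48).
Step 4: Order so x ≤ y and verify: 48² + 76² = 2304 + 5776 = 8080 = n. ✓

n = 8080 = 48² + 76² (one valid representation with x ≤ y).


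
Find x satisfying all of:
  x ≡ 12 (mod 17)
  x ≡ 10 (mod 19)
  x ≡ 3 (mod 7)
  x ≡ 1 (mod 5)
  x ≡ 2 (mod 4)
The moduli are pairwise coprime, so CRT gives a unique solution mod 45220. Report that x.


Product of moduli M = 17 · 19 · 7 · 5 · 4 = 45220.
Merge one congruence at a time:
  Start: x ≡ 12 (mod 17).
  Combine with x ≡ 10 (mod 19); new modulus lcm = 323.
    Write x = 12 + 17·t and substitute into x ≡ 10 (mod 19): 17·t ≡ 10 − 12 = -2 (mod 19).
    Reduce coefficients mod 19: 17·t ≡ 17 (mod 19).
    The inverse of 17 mod 19 is 9 (since 17·9 = 153 = 8·19 + 1), so t ≡ 9·17 = 153 ≡ 1 (mod 19).
    Then x = 12 + 17·1 = 29, valid modulo lcm(17, 19) = 323: x ≡ 29 (mod 323).
  Combine with x ≡ 3 (mod 7); new modulus lcm = 2261.
    Write x = 29 + 323·t and substitute into x ≡ 3 (mod 7): 323·t ≡ 3 − 29 = -26 (mod 7).
    Reduce coefficients mod 7: 1·t ≡ 2 (mod 7).
    So t ≡ 2 (mod 7).
    Then x = 29 + 323·2 = 675, valid modulo lcm(323, 7) = 2261: x ≡ 675 (mod 2261).
  Combine with x ≡ 1 (mod 5); new modulus lcm = 11305.
    Write x = 675 + 2261·t and substitute into x ≡ 1 (mod 5): 2261·t ≡ 1 − 675 = -674 (mod 5).
    Reduce coefficients mod 5: 1·t ≡ 1 (mod 5).
    So t ≡ 1 (mod 5).
    Then x = 675 + 2261·1 = 2936, valid modulo lcm(2261, 5) = 11305: x ≡ 2936 (mod 11305).
  Combine with x ≡ 2 (mod 4); new modulus lcm = 45220.
    Write x = 2936 + 11305·t and substitute into x ≡ 2 (mod 4): 11305·t ≡ 2 − 2936 = -2934 (mod 4).
    Reduce coefficients mod 4: 1·t ≡ 2 (mod 4).
    So t ≡ 2 (mod 4).
    Then x = 2936 + 11305·2 = 25546, valid modulo lcm(11305, 4) = 45220: x ≡ 25546 (mod 45220).
Verify against each original: 25546 mod 17 = 12, 25546 mod 19 = 10, 25546 mod 7 = 3, 25546 mod 5 = 1, 25546 mod 4 = 2.

x ≡ 25546 (mod 45220).


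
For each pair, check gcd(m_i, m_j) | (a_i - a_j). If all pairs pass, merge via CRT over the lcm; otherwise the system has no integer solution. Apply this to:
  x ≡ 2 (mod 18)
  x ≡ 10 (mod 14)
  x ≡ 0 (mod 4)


Moduli 18, 14, 4 are not pairwise coprime, so CRT works modulo lcm(m_i) when all pairwise compatibility conditions hold.
Pairwise compatibility: gcd(m_i, m_j) must divide a_i - a_j for every pair.
Merge one congruence at a time:
  Start: x ≡ 2 (mod 18).
  Combine with x ≡ 10 (mod 14): gcd(18, 14) = 2; 10 - 2 = 8, which IS divisible by 2, so compatible.
    Write x = 2 + 18·t and substitute into x ≡ 10 (mod 14): 18·t ≡ 10 − 2 = 8 (mod 14).
    Divide the congruence (and modulus) by g = 2: 9·t ≡ 4 (mod 7).
    Reduce coefficients mod 7: 2·t ≡ 4 (mod 7).
    The inverse of 2 mod 7 is 4 (since 2·4 = 8 = 1·7 + 1), so t ≡ 4·4 = 16 ≡ 2 (mod 7).
    Then x = 2 + 18·2 = 38, valid modulo lcm(18, 14) = 126: x ≡ 38 (mod 126).
  Combine with x ≡ 0 (mod 4): gcd(126, 4) = 2; 0 - 38 = -38, which IS divisible by 2, so compatible.
    Write x = 38 + 126·t and substitute into x ≡ 0 (mod 4): 126·t ≡ 0 − 38 = -38 (mod 4).
    Divide the congruence (and modulus) by g = 2: 63·t ≡ -19 (mod 2).
    Reduce coefficients mod 2: 1·t ≡ 1 (mod 2).
    So t ≡ 1 (mod 2).
    Then x = 38 + 126·1 = 164, valid modulo lcm(126, 4) = 252: x ≡ 164 (mod 252).
Verify: 164 mod 18 = 2, 164 mod 14 = 10, 164 mod 4 = 0.

x ≡ 164 (mod 252).


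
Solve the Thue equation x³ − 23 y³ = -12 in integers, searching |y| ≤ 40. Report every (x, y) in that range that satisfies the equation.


The equation is x³ - 23y³ = -12. For fixed y, x³ = 23·y³ − 12, so a solution requires the RHS to be a perfect cube.
Strategy: iterate y from -40 to 40, compute RHS = 23·y³ − 12, and check whether it is a (positive or negative) perfect cube.
Check small values of y:
  y = 0: RHS = -12 is not a perfect cube.
  y = 1: RHS = 11 is not a perfect cube.
  y = -1: RHS = -35 is not a perfect cube.
  y = 2: RHS = 172 is not a perfect cube.
  y = -2: RHS = -196 is not a perfect cube.
  y = 3: RHS = 609 is not a perfect cube.
  y = -3: RHS = -633 is not a perfect cube.
Continuing the search up to |y| = 40 finds no solutions either.
No (x, y) in the scanned range satisfies the equation.

No integer solutions with |y| ≤ 40.


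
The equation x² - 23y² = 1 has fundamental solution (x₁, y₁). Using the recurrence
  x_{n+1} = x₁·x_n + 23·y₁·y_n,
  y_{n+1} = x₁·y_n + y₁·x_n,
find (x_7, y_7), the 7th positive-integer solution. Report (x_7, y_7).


Step 1: Find the fundamental solution (x₁, y₁) of x² - 23y² = 1.
  Expand √23 as a continued fraction. a₀ = ⌊√23⌋ = 4; iterate m_{k+1} = d_k·a_k − m_k, d_{k+1} = (23 − m_{k+1}²)/d_k, a_{k+1} = ⌊(a₀ + m_{k+1})/d_{k+1}⌋ (starting m₀ = 0, d₀ = 1), with convergents p_k = a_k·p_{k-1} + p_{k-2}, q_k = a_k·q_{k-1} + q_{k-2} (p₋₁ = 1, q₋₁ = 0):
  k = 0: a₀ = 4; p₀/q₀ = 4/1; p₀² − 23·q₀² = 16 − 23 = -7.
  k = 1: m = 4, d = 7, a = ⌊(4 + 4)/7⌋ = 1; p/q = (1·4 + 1)/(1·1 + 0) = 5/1; p² − 23·q² = 25 − 23 = 2.
  k = 2: m = 3, d = 2, a = ⌊(4 + 3)/2⌋ = 3; p/q = (3·5 + 4)/(3·1 + 1) = 19/4; p² − 23·q² = 361 − 368 = -7.
  k = 3: m = 3, d = 7, a = ⌊(4 + 3)/7⌋ = 1; p/q = (1·19 + 5)/(1·4 + 1) = 24/5; p² − 23·q² = 576 − 575 = 1.
  The first convergent with p² − 23·q² = 1 gives the fundamental solution (x₁, y₁) = (24, 5).
Step 2: Apply the recurrence (x_{n+1}, y_{n+1}) = (x₁x_n + 23y₁y_n, x₁y_n + y₁x_n) repeatedly.
  From (x_1, y_1) = (24, 5): x_2 = 24·24 + 23·5·5 = 1151; y_2 = 24·5 + 5·24 = 240.
  From (x_2, y_2) = (1151, 240): x_3 = 24·1151 + 23·5·240 = 55224; y_3 = 24·240 + 5·1151 = 11515.
  From (x_3, y_3) = (55224, 11515): x_4 = 24·55224 + 23·5·11515 = 2649601; y_4 = 24·11515 + 5·55224 = 552480.
  From (x_4, y_4) = (2649601, 552480): x_5 = 24·2649601 + 23·5·552480 = 127125624; y_5 = 24·552480 + 5·2649601 = 26507525.
  From (x_5, y_5) = (127125624, 26507525): x_6 = 24·127125624 + 23·5·26507525 = 6099380351; y_6 = 24·26507525 + 5·127125624 = 1271808720.
  From (x_6, y_6) = (6099380351, 1271808720): x_7 = 24·6099380351 + 23·5·1271808720 = 292643131224; y_7 = 24·1271808720 + 5·6099380351 = 61020311035.
Step 3: Verify x_7² - 23·y_7² = 85640002252587283738176 - 85640002252587283738175 = 1 (should be 1). ✓

(x_1, y_1) = (24, 5); (x_7, y_7) = (292643131224, 61020311035).


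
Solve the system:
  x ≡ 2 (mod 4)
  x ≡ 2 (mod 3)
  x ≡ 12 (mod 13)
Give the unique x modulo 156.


Moduli 4, 3, 13 are pairwise coprime; by CRT there is a unique solution modulo M = 4 · 3 · 13 = 156.
Solve pairwise, accumulating the modulus:
  Start with x ≡ 2 (mod 4).
  Combine with x ≡ 2 (mod 3): since gcd(4, 3) = 1, we get a unique residue mod 12.
    Write x = 2 + 4·t and substitute into x ≡ 2 (mod 3): 4·t ≡ 2 − 2 = 0 (mod 3).
    Reduce coefficients mod 3: 1·t ≡ 0 (mod 3).
    So t ≡ 0 (mod 3).
    Then x = 2 + 4·0 = 2, valid modulo lcm(4, 3) = 12: x ≡ 2 (mod 12).
  Combine with x ≡ 12 (mod 13): since gcd(12, 13) = 1, we get a unique residue mod 156.
    Write x = 2 + 12·t and substitute into x ≡ 12 (mod 13): 12·t ≡ 12 − 2 = 10 (mod 13).
    The inverse of 12 mod 13 is 12 (since 12·12 = 144 = 11·13 + 1), so t ≡ 12·10 = 120 ≡ 3 (mod 13).
    Then x = 2 + 12·3 = 38, valid modulo lcm(12, 13) = 156: x ≡ 38 (mod 156).
Verify: 38 mod 4 = 2 ✓, 38 mod 3 = 2 ✓, 38 mod 13 = 12 ✓.

x ≡ 38 (mod 156).


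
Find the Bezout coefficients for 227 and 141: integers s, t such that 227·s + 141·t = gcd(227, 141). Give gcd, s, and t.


Euclidean algorithm on (227, 141) — divide until remainder is 0:
  227 = 1 · 141 + 86
  141 = 1 · 86 + 55
  86 = 1 · 55 + 31
  55 = 1 · 31 + 24
  31 = 1 · 24 + 7
  24 = 3 · 7 + 3
  7 = 2 · 3 + 1
  3 = 3 · 1 + 0
gcd(227, 141) = 1.
Track Bezout coefficients alongside the remainders: start with r₀ = 227 = a·1 + b·0 (s = 1, t = 0) and r₁ = 141 = a·0 + b·1 (s = 0, t = 1); each new remainder r_{k+1} = r_{k-1} − q_k·r_k inherits s_{k+1} = s_{k-1} − q_k·s_k, t_{k+1} = t_{k-1} − q_k·t_k, so r_k = a·s_k + b·t_k at every step:
  q = 1: r = 86, s = 1 − 1·0 = 1, t = 0 − 1·1 = -1  (check: 227·1 + 141·(-1) = 86)
  q = 1: r = 55, s = 0 − 1·1 = -1, t = 1 − 1·(-1) = 2  (check: 227·(-1) + 141·2 = 55)
  q = 1: r = 31, s = 1 − 1·(-1) = 2, t = -1 − 1·2 = -3  (check: 227·2 + 141·(-3) = 31)
  q = 1: r = 24, s = -1 − 1·2 = -3, t = 2 − 1·(-3) = 5  (check: 227·(-3) + 141·5 = 24)
  q = 1: r = 7, s = 2 − 1·(-3) = 5, t = -3 − 1·5 = -8  (check: 227·5 + 141·(-8) = 7)
  q = 3: r = 3, s = -3 − 3·5 = -18, t = 5 − 3·(-8) = 29  (check: 227·(-18) + 141·29 = 3)
  q = 2: r = 1, s = 5 − 2·(-18) = 41, t = -8 − 2·29 = -66  (check: 227·41 + 141·(-66) = 1)
The row with r = 1 (the gcd) gives the Bezout coefficients s = 41, t = -66.
Result: 227 · (41) + 141 · (-66) = 1.

gcd(227, 141) = 1; s = 41, t = -66 (check: 227·41 + 141·(-66) = 1).


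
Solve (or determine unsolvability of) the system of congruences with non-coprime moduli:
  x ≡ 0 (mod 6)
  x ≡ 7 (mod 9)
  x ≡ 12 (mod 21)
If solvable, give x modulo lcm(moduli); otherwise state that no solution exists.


Moduli 6, 9, 21 are not pairwise coprime, so CRT works modulo lcm(m_i) when all pairwise compatibility conditions hold.
Pairwise compatibility: gcd(m_i, m_j) must divide a_i - a_j for every pair.
Merge one congruence at a time:
  Start: x ≡ 0 (mod 6).
  Combine with x ≡ 7 (mod 9): gcd(6, 9) = 3, and 7 - 0 = 7 is NOT divisible by 3.
    ⇒ system is inconsistent (no integer solution).

No solution (the system is inconsistent).


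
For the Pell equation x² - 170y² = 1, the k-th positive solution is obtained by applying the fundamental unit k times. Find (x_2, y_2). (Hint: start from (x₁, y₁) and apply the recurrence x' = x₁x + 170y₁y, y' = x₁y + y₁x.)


Step 1: Find the fundamental solution (x₁, y₁) of x² - 170y² = 1.
  Expand √170 as a continued fraction. a₀ = ⌊√170⌋ = 13; iterate m_{k+1} = d_k·a_k − m_k, d_{k+1} = (170 − m_{k+1}²)/d_k, a_{k+1} = ⌊(a₀ + m_{k+1})/d_{k+1}⌋ (starting m₀ = 0, d₀ = 1), with convergents p_k = a_k·p_{k-1} + p_{k-2}, q_k = a_k·q_{k-1} + q_{k-2} (p₋₁ = 1, q₋₁ = 0):
  k = 0: a₀ = 13; p₀/q₀ = 13/1; p₀² − 170·q₀² = 169 − 170 = -1.
  k = 1: m = 13, d = 1, a = ⌊(13 + 13)/1⌋ = 26; p/q = (26·13 + 1)/(26·1 + 0) = 339/26; p² − 170·q² = 114921 − 114920 = 1.
  The first convergent with p² − 170·q² = 1 gives the fundamental solution (x₁, y₁) = (339, 26).
Step 2: Apply the recurrence (x_{n+1}, y_{n+1}) = (x₁x_n + 170y₁y_n, x₁y_n + y₁x_n) repeatedly.
  From (x_1, y_1) = (339, 26): x_2 = 339·339 + 170·26·26 = 229841; y_2 = 339·26 + 26·339 = 17628.
Step 3: Verify x_2² - 170·y_2² = 52826885281 - 52826885280 = 1 (should be 1). ✓

(x_1, y_1) = (339, 26); (x_2, y_2) = (229841, 17628).


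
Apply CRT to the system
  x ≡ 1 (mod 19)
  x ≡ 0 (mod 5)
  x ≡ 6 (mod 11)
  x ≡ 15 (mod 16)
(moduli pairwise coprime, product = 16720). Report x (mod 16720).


Product of moduli M = 19 · 5 · 11 · 16 = 16720.
Merge one congruence at a time:
  Start: x ≡ 1 (mod 19).
  Combine with x ≡ 0 (mod 5); new modulus lcm = 95.
    Write x = 1 + 19·t and substitute into x ≡ 0 (mod 5): 19·t ≡ 0 − 1 = -1 (mod 5).
    Reduce coefficients mod 5: 4·t ≡ 4 (mod 5).
    The inverse of 4 mod 5 is 4 (since 4·4 = 16 = 3·5 + 1), so t ≡ 4·4 = 16 ≡ 1 (mod 5).
    Then x = 1 + 19·1 = 20, valid modulo lcm(19, 5) = 95: x ≡ 20 (mod 95).
  Combine with x ≡ 6 (mod 11); new modulus lcm = 1045.
    Write x = 20 + 95·t and substitute into x ≡ 6 (mod 11): 95·t ≡ 6 − 20 = -14 (mod 11).
    Reduce coefficients mod 11: 7·t ≡ 8 (mod 11).
    The inverse of 7 mod 11 is 8 (since 7·8 = 56 = 5·11 + 1), so t ≡ 8·8 = 64 ≡ 9 (mod 11).
    Then x = 20 + 95·9 = 875, valid modulo lcm(95, 11) = 1045: x ≡ 875 (mod 1045).
  Combine with x ≡ 15 (mod 16); new modulus lcm = 16720.
    Write x = 875 + 1045·t and substitute into x ≡ 15 (mod 16): 1045·t ≡ 15 − 875 = -860 (mod 16).
    Reduce coefficients mod 16: 5·t ≡ 4 (mod 16).
    The inverse of 5 mod 16 is 13 (since 5·13 = 65 = 4·16 + 1), so t ≡ 13·4 = 52 ≡ 4 (mod 16).
    Then x = 875 + 1045·4 = 5055, valid modulo lcm(1045, 16) = 16720: x ≡ 5055 (mod 16720).
Verify against each original: 5055 mod 19 = 1, 5055 mod 5 = 0, 5055 mod 11 = 6, 5055 mod 16 = 15.

x ≡ 5055 (mod 16720).


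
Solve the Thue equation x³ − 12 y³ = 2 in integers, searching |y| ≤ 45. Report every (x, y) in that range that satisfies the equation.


The equation is x³ - 12y³ = 2. For fixed y, x³ = 12·y³ + 2, so a solution requires the RHS to be a perfect cube.
Strategy: iterate y from -45 to 45, compute RHS = 12·y³ + 2, and check whether it is a (positive or negative) perfect cube.
Check small values of y:
  y = 0: RHS = 2 is not a perfect cube.
  y = 1: RHS = 14 is not a perfect cube.
  y = -1: RHS = -10 is not a perfect cube.
  y = 2: RHS = 98 is not a perfect cube.
  y = -2: RHS = -94 is not a perfect cube.
  y = 3: RHS = 326 is not a perfect cube.
  y = -3: RHS = -322 is not a perfect cube.
Continuing the search up to |y| = 45 finds no solutions either.
No (x, y) in the scanned range satisfies the equation.

No integer solutions with |y| ≤ 45.


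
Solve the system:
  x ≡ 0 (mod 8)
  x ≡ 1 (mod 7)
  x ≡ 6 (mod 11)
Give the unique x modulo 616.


Moduli 8, 7, 11 are pairwise coprime; by CRT there is a unique solution modulo M = 8 · 7 · 11 = 616.
Solve pairwise, accumulating the modulus:
  Start with x ≡ 0 (mod 8).
  Combine with x ≡ 1 (mod 7): since gcd(8, 7) = 1, we get a unique residue mod 56.
    Write x = 0 + 8·t and substitute into x ≡ 1 (mod 7): 8·t ≡ 1 − 0 = 1 (mod 7).
    Reduce coefficients mod 7: 1·t ≡ 1 (mod 7).
    So t ≡ 1 (mod 7).
    Then x = 0 + 8·1 = 8, valid modulo lcm(8, 7) = 56: x ≡ 8 (mod 56).
  Combine with x ≡ 6 (mod 11): since gcd(56, 11) = 1, we get a unique residue mod 616.
    Write x = 8 + 56·t and substitute into x ≡ 6 (mod 11): 56·t ≡ 6 − 8 = -2 (mod 11).
    Reduce coefficients mod 11: 1·t ≡ 9 (mod 11).
    So t ≡ 9 (mod 11).
    Then x = 8 + 56·9 = 512, valid modulo lcm(56, 11) = 616: x ≡ 512 (mod 616).
Verify: 512 mod 8 = 0 ✓, 512 mod 7 = 1 ✓, 512 mod 11 = 6 ✓.

x ≡ 512 (mod 616).


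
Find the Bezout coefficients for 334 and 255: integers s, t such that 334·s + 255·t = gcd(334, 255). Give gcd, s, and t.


Euclidean algorithm on (334, 255) — divide until remainder is 0:
  334 = 1 · 255 + 79
  255 = 3 · 79 + 18
  79 = 4 · 18 + 7
  18 = 2 · 7 + 4
  7 = 1 · 4 + 3
  4 = 1 · 3 + 1
  3 = 3 · 1 + 0
gcd(334, 255) = 1.
Track Bezout coefficients alongside the remainders: start with r₀ = 334 = a·1 + b·0 (s = 1, t = 0) and r₁ = 255 = a·0 + b·1 (s = 0, t = 1); each new remainder r_{k+1} = r_{k-1} − q_k·r_k inherits s_{k+1} = s_{k-1} − q_k·s_k, t_{k+1} = t_{k-1} − q_k·t_k, so r_k = a·s_k + b·t_k at every step:
  q = 1: r = 79, s = 1 − 1·0 = 1, t = 0 − 1·1 = -1  (check: 334·1 + 255·(-1) = 79)
  q = 3: r = 18, s = 0 − 3·1 = -3, t = 1 − 3·(-1) = 4  (check: 334·(-3) + 255·4 = 18)
  q = 4: r = 7, s = 1 − 4·(-3) = 13, t = -1 − 4·4 = -17  (check: 334·13 + 255·(-17) = 7)
  q = 2: r = 4, s = -3 − 2·13 = -29, t = 4 − 2·(-17) = 38  (check: 334·(-29) + 255·38 = 4)
  q = 1: r = 3, s = 13 − 1·(-29) = 42, t = -17 − 1·38 = -55  (check: 334·42 + 255·(-55) = 3)
  q = 1: r = 1, s = -29 − 1·42 = -71, t = 38 − 1·(-55) = 93  (check: 334·(-71) + 255·93 = 1)
The row with r = 1 (the gcd) gives the Bezout coefficients s = -71, t = 93.
Result: 334 · (-71) + 255 · (93) = 1.

gcd(334, 255) = 1; s = -71, t = 93 (check: 334·(-71) + 255·93 = 1).


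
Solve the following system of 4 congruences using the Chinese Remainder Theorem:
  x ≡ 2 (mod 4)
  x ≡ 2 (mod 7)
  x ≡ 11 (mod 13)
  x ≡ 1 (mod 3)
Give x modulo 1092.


Product of moduli M = 4 · 7 · 13 · 3 = 1092.
Merge one congruence at a time:
  Start: x ≡ 2 (mod 4).
  Combine with x ≡ 2 (mod 7); new modulus lcm = 28.
    Write x = 2 + 4·t and substitute into x ≡ 2 (mod 7): 4·t ≡ 2 − 2 = 0 (mod 7).
    The inverse of 4 mod 7 is 2 (since 4·2 = 8 = 1·7 + 1), so t ≡ 2·0 = 0 ≡ 0 (mod 7).
    Then x = 2 + 4·0 = 2, valid modulo lcm(4, 7) = 28: x ≡ 2 (mod 28).
  Combine with x ≡ 11 (mod 13); new modulus lcm = 364.
    Write x = 2 + 28·t and substitute into x ≡ 11 (mod 13): 28·t ≡ 11 − 2 = 9 (mod 13).
    Reduce coefficients mod 13: 2·t ≡ 9 (mod 13).
    The inverse of 2 mod 13 is 7 (since 2·7 = 14 = 1·13 + 1), so t ≡ 7·9 = 63 ≡ 11 (mod 13).
    Then x = 2 + 28·11 = 310, valid modulo lcm(28, 13) = 364: x ≡ 310 (mod 364).
  Combine with x ≡ 1 (mod 3); new modulus lcm = 1092.
    Write x = 310 + 364·t and substitute into x ≡ 1 (mod 3): 364·t ≡ 1 − 310 = -309 (mod 3).
    Reduce coefficients mod 3: 1·t ≡ 0 (mod 3).
    So t ≡ 0 (mod 3).
    Then x = 310 + 364·0 = 310, valid modulo lcm(364, 3) = 1092: x ≡ 310 (mod 1092).
Verify against each original: 310 mod 4 = 2, 310 mod 7 = 2, 310 mod 13 = 11, 310 mod 3 = 1.

x ≡ 310 (mod 1092).


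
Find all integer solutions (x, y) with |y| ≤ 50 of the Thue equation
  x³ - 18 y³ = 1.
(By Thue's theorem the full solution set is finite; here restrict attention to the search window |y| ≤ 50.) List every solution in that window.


The equation is x³ - 18y³ = 1. For fixed y, x³ = 18·y³ + 1, so a solution requires the RHS to be a perfect cube.
Strategy: iterate y from -50 to 50, compute RHS = 18·y³ + 1, and check whether it is a (positive or negative) perfect cube.
Check small values of y:
  y = 0: RHS = 1 = (1)³ ⇒ x = 1 works.
  y = 1: RHS = 19 is not a perfect cube.
  y = -1: RHS = -17 is not a perfect cube.
  y = 2: RHS = 145 is not a perfect cube.
  y = -2: RHS = -143 is not a perfect cube.
  y = 3: RHS = 487 is not a perfect cube.
  y = -3: RHS = -485 is not a perfect cube.
Continuing the search up to |y| = 50 finds no further solutions beyond those listed.
Collected solutions: (1, 0).

Solutions (with |y| ≤ 50): (1, 0).


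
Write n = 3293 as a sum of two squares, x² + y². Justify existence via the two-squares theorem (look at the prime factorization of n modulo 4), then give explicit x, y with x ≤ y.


Step 1: Factor n = 3293 = 37 · 89.
Step 2: Check the mod-4 condition on each prime factor: 37 ≡ 1 (mod 4), exponent 1; 89 ≡ 1 (mod 4), exponent 1.
All primes ≡ 3 (mod 4) appear to even exponent (or don't appear), so by the two-squares theorem n IS expressible as a sum of two squares.
Step 3: Build a representation. Here n = 37 · 89 is a product of primes ≡ 1 (mod 4). Each prime p ≡ 1 (mod 4) is itself a sum of two squares; find a² by testing p − a² for a perfect square:
  37: 37 − 1² = 36 = 6² ⇒ 37 = 1² + 6².
  89: 89 − 1² = 88, 89 − 2² = 85, 89 − 3² = 80, 89 − 4² = 73, 89 − 5² = 64 = 8² ⇒ 89 = 5² + 8².
  Combine using the Brahmagupta–Fibonacci identity (a² + b²)(c² + d²) = (ac − bd)² + (ad + bc)² = (ac + bd)² + (ad − bc)²:
  37 · 89 = 3293: from (1² + 6²)(5² + 8²), take (1·5 − 6·8, 1·8 + 6·5) = (5 − 48, 8 + 30) = (-43, 38); dropping signs (only squares matter) gives (43, 38); check 43² + 38² = 1849 + 1444 = 3293 ✓.
Step 4: Order so x ≤ y and verify: 38² + 43² = 1444 + 1849 = 3293 = n. ✓

n = 3293 = 38² + 43² (one valid representation with x ≤ y).


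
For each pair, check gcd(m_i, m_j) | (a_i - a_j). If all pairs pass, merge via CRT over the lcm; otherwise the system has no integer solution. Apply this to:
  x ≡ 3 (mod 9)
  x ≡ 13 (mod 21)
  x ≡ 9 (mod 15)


Moduli 9, 21, 15 are not pairwise coprime, so CRT works modulo lcm(m_i) when all pairwise compatibility conditions hold.
Pairwise compatibility: gcd(m_i, m_j) must divide a_i - a_j for every pair.
Merge one congruence at a time:
  Start: x ≡ 3 (mod 9).
  Combine with x ≡ 13 (mod 21): gcd(9, 21) = 3, and 13 - 3 = 10 is NOT divisible by 3.
    ⇒ system is inconsistent (no integer solution).

No solution (the system is inconsistent).


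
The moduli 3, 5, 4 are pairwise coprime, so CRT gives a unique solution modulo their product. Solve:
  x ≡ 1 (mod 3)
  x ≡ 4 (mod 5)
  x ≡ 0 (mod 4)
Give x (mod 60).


Moduli 3, 5, 4 are pairwise coprime; by CRT there is a unique solution modulo M = 3 · 5 · 4 = 60.
Solve pairwise, accumulating the modulus:
  Start with x ≡ 1 (mod 3).
  Combine with x ≡ 4 (mod 5): since gcd(3, 5) = 1, we get a unique residue mod 15.
    Write x = 1 + 3·t and substitute into x ≡ 4 (mod 5): 3·t ≡ 4 − 1 = 3 (mod 5).
    The inverse of 3 mod 5 is 2 (since 3·2 = 6 = 1·5 + 1), so t ≡ 2·3 = 6 ≡ 1 (mod 5).
    Then x = 1 + 3·1 = 4, valid modulo lcm(3, 5) = 15: x ≡ 4 (mod 15).
  Combine with x ≡ 0 (mod 4): since gcd(15, 4) = 1, we get a unique residue mod 60.
    Write x = 4 + 15·t and substitute into x ≡ 0 (mod 4): 15·t ≡ 0 − 4 = -4 (mod 4).
    Reduce coefficients mod 4: 3·t ≡ 0 (mod 4).
    The inverse of 3 mod 4 is 3 (since 3·3 = 9 = 2·4 + 1), so t ≡ 3·0 = 0 ≡ 0 (mod 4).
    Then x = 4 + 15·0 = 4, valid modulo lcm(15, 4) = 60: x ≡ 4 (mod 60).
Verify: 4 mod 3 = 1 ✓, 4 mod 5 = 4 ✓, 4 mod 4 = 0 ✓.

x ≡ 4 (mod 60).


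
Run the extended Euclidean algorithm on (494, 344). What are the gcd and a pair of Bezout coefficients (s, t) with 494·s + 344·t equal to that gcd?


Euclidean algorithm on (494, 344) — divide until remainder is 0:
  494 = 1 · 344 + 150
  344 = 2 · 150 + 44
  150 = 3 · 44 + 18
  44 = 2 · 18 + 8
  18 = 2 · 8 + 2
  8 = 4 · 2 + 0
gcd(494, 344) = 2.
Track Bezout coefficients alongside the remainders: start with r₀ = 494 = a·1 + b·0 (s = 1, t = 0) and r₁ = 344 = a·0 + b·1 (s = 0, t = 1); each new remainder r_{k+1} = r_{k-1} − q_k·r_k inherits s_{k+1} = s_{k-1} − q_k·s_k, t_{k+1} = t_{k-1} − q_k·t_k, so r_k = a·s_k + b·t_k at every step:
  q = 1: r = 150, s = 1 − 1·0 = 1, t = 0 − 1·1 = -1  (check: 494·1 + 344·(-1) = 150)
  q = 2: r = 44, s = 0 − 2·1 = -2, t = 1 − 2·(-1) = 3  (check: 494·(-2) + 344·3 = 44)
  q = 3: r = 18, s = 1 − 3·(-2) = 7, t = -1 − 3·3 = -10  (check: 494·7 + 344·(-10) = 18)
  q = 2: r = 8, s = -2 − 2·7 = -16, t = 3 − 2·(-10) = 23  (check: 494·(-16) + 344·23 = 8)
  q = 2: r = 2, s = 7 − 2·(-16) = 39, t = -10 − 2·23 = -56  (check: 494·39 + 344·(-56) = 2)
The row with r = 2 (the gcd) gives the Bezout coefficients s = 39, t = -56.
Result: 494 · (39) + 344 · (-56) = 2.

gcd(494, 344) = 2; s = 39, t = -56 (check: 494·39 + 344·(-56) = 2).


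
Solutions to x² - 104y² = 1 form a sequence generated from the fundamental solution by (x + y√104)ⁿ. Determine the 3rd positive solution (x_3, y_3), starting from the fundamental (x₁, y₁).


Step 1: Find the fundamental solution (x₁, y₁) of x² - 104y² = 1.
  Expand √104 as a continued fraction. a₀ = ⌊√104⌋ = 10; iterate m_{k+1} = d_k·a_k − m_k, d_{k+1} = (104 − m_{k+1}²)/d_k, a_{k+1} = ⌊(a₀ + m_{k+1})/d_{k+1}⌋ (starting m₀ = 0, d₀ = 1), with convergents p_k = a_k·p_{k-1} + p_{k-2}, q_k = a_k·q_{k-1} + q_{k-2} (p₋₁ = 1, q₋₁ = 0):
  k = 0: a₀ = 10; p₀/q₀ = 10/1; p₀² − 104·q₀² = 100 − 104 = -4.
  k = 1: m = 10, d = 4, a = ⌊(10 + 10)/4⌋ = 5; p/q = (5·10 + 1)/(5·1 + 0) = 51/5; p² − 104·q² = 2601 − 2600 = 1.
  The first convergent with p² − 104·q² = 1 gives the fundamental solution (x₁, y₁) = (51, 5).
Step 2: Apply the recurrence (x_{n+1}, y_{n+1}) = (x₁x_n + 104y₁y_n, x₁y_n + y₁x_n) repeatedly.
  From (x_1, y_1) = (51, 5): x_2 = 51·51 + 104·5·5 = 5201; y_2 = 51·5 + 5·51 = 510.
  From (x_2, y_2) = (5201, 510): x_3 = 51·5201 + 104·5·510 = 530451; y_3 = 51·510 + 5·5201 = 52015.
Step 3: Verify x_3² - 104·y_3² = 281378263401 - 281378263400 = 1 (should be 1). ✓

(x_1, y_1) = (51, 5); (x_3, y_3) = (530451, 52015).


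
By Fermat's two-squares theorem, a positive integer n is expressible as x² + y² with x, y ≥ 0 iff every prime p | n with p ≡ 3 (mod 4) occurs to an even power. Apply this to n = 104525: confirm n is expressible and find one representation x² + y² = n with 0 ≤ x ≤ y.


Step 1: Factor n = 104525 = 5^2 · 37 · 113.
Step 2: Check the mod-4 condition on each prime factor: 5 ≡ 1 (mod 4), exponent 2; 37 ≡ 1 (mod 4), exponent 1; 113 ≡ 1 (mod 4), exponent 1.
All primes ≡ 3 (mod 4) appear to even exponent (or don't appear), so by the two-squares theorem n IS expressible as a sum of two squares.
Step 3: Build a representation. Group n = k² · m with k = 5 and m = 37 · 113 = 4181 (a product of primes ≡ 1 (mod 4)); a representation of m scales to one of n via (k·x)² + (k·y)² = k²(x² + y²). Each prime p ≡ 1 (mod 4) is itself a sum of two squares; find a² by testing p − a² for a perfect square:
  37: 37 − 1² = 36 = 6² ⇒ 37 = 1² + 6².
  113: 113 − 1² = 112, 113 − 2² = 109, 113 − 3² = 104, 113 − 4² = 97, 113 − 5² = 88, 113 − 6² = 77, 113 − 7² = 64 = 8² ⇒ 113 = 7² + 8².
  Combine using the Brahmagupta–Fibonacci identity (a² + b²)(c² + d²) = (ac − bd)² + (ad + bc)² = (ac + bd)² + (ad − bc)²:
  37 · 113 = 4181: from (1² + 6²)(7² + 8²), take (1·7 − 6·8, 1·8 + 6·7) = (7 − 48, 8 + 42) = (-41, 50); dropping signs (only squares matter) gives (41, 50); check 41² + 50² = 1681 + 2500 = 4181 ✓.
  Scale by k = 5: (5·41, 5·50) = (205, 250).
Step 4: Order so x ≤ y and verify: 205² + 250² = 42025 + 62500 = 104525 = n. ✓

n = 104525 = 205² + 250² (one valid representation with x ≤ y).


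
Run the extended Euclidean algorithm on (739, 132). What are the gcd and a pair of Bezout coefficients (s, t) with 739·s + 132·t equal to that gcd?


Euclidean algorithm on (739, 132) — divide until remainder is 0:
  739 = 5 · 132 + 79
  132 = 1 · 79 + 53
  79 = 1 · 53 + 26
  53 = 2 · 26 + 1
  26 = 26 · 1 + 0
gcd(739, 132) = 1.
Track Bezout coefficients alongside the remainders: start with r₀ = 739 = a·1 + b·0 (s = 1, t = 0) and r₁ = 132 = a·0 + b·1 (s = 0, t = 1); each new remainder r_{k+1} = r_{k-1} − q_k·r_k inherits s_{k+1} = s_{k-1} − q_k·s_k, t_{k+1} = t_{k-1} − q_k·t_k, so r_k = a·s_k + b·t_k at every step:
  q = 5: r = 79, s = 1 − 5·0 = 1, t = 0 − 5·1 = -5  (check: 739·1 + 132·(-5) = 79)
  q = 1: r = 53, s = 0 − 1·1 = -1, t = 1 − 1·(-5) = 6  (check: 739·(-1) + 132·6 = 53)
  q = 1: r = 26, s = 1 − 1·(-1) = 2, t = -5 − 1·6 = -11  (check: 739·2 + 132·(-11) = 26)
  q = 2: r = 1, s = -1 − 2·2 = -5, t = 6 − 2·(-11) = 28  (check: 739·(-5) + 132·28 = 1)
The row with r = 1 (the gcd) gives the Bezout coefficients s = -5, t = 28.
Result: 739 · (-5) + 132 · (28) = 1.

gcd(739, 132) = 1; s = -5, t = 28 (check: 739·(-5) + 132·28 = 1).


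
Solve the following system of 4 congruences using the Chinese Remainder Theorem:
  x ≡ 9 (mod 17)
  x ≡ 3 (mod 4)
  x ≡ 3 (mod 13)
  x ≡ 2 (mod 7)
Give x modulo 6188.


Product of moduli M = 17 · 4 · 13 · 7 = 6188.
Merge one congruence at a time:
  Start: x ≡ 9 (mod 17).
  Combine with x ≡ 3 (mod 4); new modulus lcm = 68.
    Write x = 9 + 17·t and substitute into x ≡ 3 (mod 4): 17·t ≡ 3 − 9 = -6 (mod 4).
    Reduce coefficients mod 4: 1·t ≡ 2 (mod 4).
    So t ≡ 2 (mod 4).
    Then x = 9 + 17·2 = 43, valid modulo lcm(17, 4) = 68: x ≡ 43 (mod 68).
  Combine with x ≡ 3 (mod 13); new modulus lcm = 884.
    Write x = 43 + 68·t and substitute into x ≡ 3 (mod 13): 68·t ≡ 3 − 43 = -40 (mod 13).
    Reduce coefficients mod 13: 3·t ≡ 12 (mod 13).
    The inverse of 3 mod 13 is 9 (since 3·9 = 27 = 2·13 + 1), so t ≡ 9·12 = 108 ≡ 4 (mod 13).
    Then x = 43 + 68·4 = 315, valid modulo lcm(68, 13) = 884: x ≡ 315 (mod 884).
  Combine with x ≡ 2 (mod 7); new modulus lcm = 6188.
    Write x = 315 + 884·t and substitute into x ≡ 2 (mod 7): 884·t ≡ 2 − 315 = -313 (mod 7).
    Reduce coefficients mod 7: 2·t ≡ 2 (mod 7).
    The inverse of 2 mod 7 is 4 (since 2·4 = 8 = 1·7 + 1), so t ≡ 4·2 = 8 ≡ 1 (mod 7).
    Then x = 315 + 884·1 = 1199, valid modulo lcm(884, 7) = 6188: x ≡ 1199 (mod 6188).
Verify against each original: 1199 mod 17 = 9, 1199 mod 4 = 3, 1199 mod 13 = 3, 1199 mod 7 = 2.

x ≡ 1199 (mod 6188).


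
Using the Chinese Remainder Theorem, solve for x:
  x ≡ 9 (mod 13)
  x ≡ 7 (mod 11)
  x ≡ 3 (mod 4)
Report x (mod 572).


Moduli 13, 11, 4 are pairwise coprime; by CRT there is a unique solution modulo M = 13 · 11 · 4 = 572.
Solve pairwise, accumulating the modulus:
  Start with x ≡ 9 (mod 13).
  Combine with x ≡ 7 (mod 11): since gcd(13, 11) = 1, we get a unique residue mod 143.
    Write x = 9 + 13·t and substitute into x ≡ 7 (mod 11): 13·t ≡ 7 − 9 = -2 (mod 11).
    Reduce coefficients mod 11: 2·t ≡ 9 (mod 11).
    The inverse of 2 mod 11 is 6 (since 2·6 = 12 = 1·11 + 1), so t ≡ 6·9 = 54 ≡ 10 (mod 11).
    Then x = 9 + 13·10 = 139, valid modulo lcm(13, 11) = 143: x ≡ 139 (mod 143).
  Combine with x ≡ 3 (mod 4): since gcd(143, 4) = 1, we get a unique residue mod 572.
    Write x = 139 + 143·t and substitute into x ≡ 3 (mod 4): 143·t ≡ 3 − 139 = -136 (mod 4).
    Reduce coefficients mod 4: 3·t ≡ 0 (mod 4).
    The inverse of 3 mod 4 is 3 (since 3·3 = 9 = 2·4 + 1), so t ≡ 3·0 = 0 ≡ 0 (mod 4).
    Then x = 139 + 143·0 = 139, valid modulo lcm(143, 4) = 572: x ≡ 139 (mod 572).
Verify: 139 mod 13 = 9 ✓, 139 mod 11 = 7 ✓, 139 mod 4 = 3 ✓.

x ≡ 139 (mod 572).


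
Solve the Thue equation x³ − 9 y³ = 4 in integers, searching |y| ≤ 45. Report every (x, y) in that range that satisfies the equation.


The equation is x³ - 9y³ = 4. For fixed y, x³ = 9·y³ + 4, so a solution requires the RHS to be a perfect cube.
Strategy: iterate y from -45 to 45, compute RHS = 9·y³ + 4, and check whether it is a (positive or negative) perfect cube.
Check small values of y:
  y = 0: RHS = 4 is not a perfect cube.
  y = 1: RHS = 13 is not a perfect cube.
  y = -1: RHS = -5 is not a perfect cube.
  y = 2: RHS = 76 is not a perfect cube.
  y = -2: RHS = -68 is not a perfect cube.
  y = 3: RHS = 247 is not a perfect cube.
  y = -3: RHS = -239 is not a perfect cube.
Continuing the search up to |y| = 45 finds no solutions either.
No (x, y) in the scanned range satisfies the equation.

No integer solutions with |y| ≤ 45.


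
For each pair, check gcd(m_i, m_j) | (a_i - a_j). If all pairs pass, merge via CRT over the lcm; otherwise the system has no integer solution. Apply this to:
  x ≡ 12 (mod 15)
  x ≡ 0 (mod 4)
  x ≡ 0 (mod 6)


Moduli 15, 4, 6 are not pairwise coprime, so CRT works modulo lcm(m_i) when all pairwise compatibility conditions hold.
Pairwise compatibility: gcd(m_i, m_j) must divide a_i - a_j for every pair.
Merge one congruence at a time:
  Start: x ≡ 12 (mod 15).
  Combine with x ≡ 0 (mod 4): gcd(15, 4) = 1; 0 - 12 = -12, which IS divisible by 1, so compatible.
    Write x = 12 + 15·t and substitute into x ≡ 0 (mod 4): 15·t ≡ 0 − 12 = -12 (mod 4).
    Reduce coefficients mod 4: 3·t ≡ 0 (mod 4).
    The inverse of 3 mod 4 is 3 (since 3·3 = 9 = 2·4 + 1), so t ≡ 3·0 = 0 ≡ 0 (mod 4).
    Then x = 12 + 15·0 = 12, valid modulo lcm(15, 4) = 60: x ≡ 12 (mod 60).
  Combine with x ≡ 0 (mod 6): gcd(60, 6) = 6; 0 - 12 = -12, which IS divisible by 6, so compatible.
    Write x = 12 + 60·t and substitute into x ≡ 0 (mod 6): 60·t ≡ 0 − 12 = -12 (mod 6).
    Divide the congruence (and modulus) by g = 6: 10·t ≡ -2 (mod 1).
    Modulo 1 every t works; take t = 0.
    Then x = 12 + 60·0 = 12, valid modulo lcm(60, 6) = 60: x ≡ 12 (mod 60).
Verify: 12 mod 15 = 12, 12 mod 4 = 0, 12 mod 6 = 0.

x ≡ 12 (mod 60).
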